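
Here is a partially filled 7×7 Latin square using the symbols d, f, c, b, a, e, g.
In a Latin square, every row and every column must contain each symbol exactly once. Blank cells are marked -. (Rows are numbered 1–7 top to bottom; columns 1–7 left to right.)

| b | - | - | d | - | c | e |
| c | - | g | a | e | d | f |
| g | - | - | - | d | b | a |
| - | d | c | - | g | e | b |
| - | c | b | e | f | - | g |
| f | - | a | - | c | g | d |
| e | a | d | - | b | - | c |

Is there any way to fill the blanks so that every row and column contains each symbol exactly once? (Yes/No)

No row or column among the givens repeats a symbol, and propagating forced cells runs into no contradiction.
One valid completion exists (for instance, b g f d a c e / c b g a e d f / g f e c d b a / a d c f g e b / d c b e f a g / f e a b c g d / e a d g b f c).

Yes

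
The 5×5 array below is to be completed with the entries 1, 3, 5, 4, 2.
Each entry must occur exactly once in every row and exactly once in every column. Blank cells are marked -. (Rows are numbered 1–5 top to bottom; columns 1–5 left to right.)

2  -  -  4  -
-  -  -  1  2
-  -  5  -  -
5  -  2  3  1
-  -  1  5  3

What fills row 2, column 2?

5

Row 1, column 3: row 1 has {4, 2} and column 3 has {1, 5, 2}, leaving only 3.
Row 1, column 5: row 1 has {3, 4, 2} and column 5 has {1, 3, 2}, leaving only 5.
Row 1, column 2: row 1 has {3, 5, 4, 2} and column 2 has {}, leaving only 1.
Row 2, column 3: row 2 has {1, 2} and column 3 has {1, 3, 5, 2}, leaving only 4.
Row 2, column 1: row 2 has {1, 4, 2} and column 1 has {5, 2}, leaving only 3.
Row 2 already has {1, 3, 4, 2} and column 2 already has {1}, so row 2, column 2 must be 5.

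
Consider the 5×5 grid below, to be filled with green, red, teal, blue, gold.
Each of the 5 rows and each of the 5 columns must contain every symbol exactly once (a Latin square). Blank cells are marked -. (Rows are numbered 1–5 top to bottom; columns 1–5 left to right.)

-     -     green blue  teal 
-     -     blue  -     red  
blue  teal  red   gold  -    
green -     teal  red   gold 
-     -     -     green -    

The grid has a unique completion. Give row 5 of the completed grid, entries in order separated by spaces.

teal red gold green blue

Row 5, column 3: row 5 has {green} and column 3 has {green, red, teal, blue}, leaving only gold.
Row 5, column 5: row 5 has {green, gold} and column 5 has {red, teal, gold}, leaving only blue.
Row 5, column 2: row 5 has {green, blue, gold} and column 2 has {teal}, leaving only red.
Row 5, column 1: row 5 has {green, red, blue, gold} and column 1 has {green, blue}, leaving only teal.
So row 5 reads: teal red gold green blue.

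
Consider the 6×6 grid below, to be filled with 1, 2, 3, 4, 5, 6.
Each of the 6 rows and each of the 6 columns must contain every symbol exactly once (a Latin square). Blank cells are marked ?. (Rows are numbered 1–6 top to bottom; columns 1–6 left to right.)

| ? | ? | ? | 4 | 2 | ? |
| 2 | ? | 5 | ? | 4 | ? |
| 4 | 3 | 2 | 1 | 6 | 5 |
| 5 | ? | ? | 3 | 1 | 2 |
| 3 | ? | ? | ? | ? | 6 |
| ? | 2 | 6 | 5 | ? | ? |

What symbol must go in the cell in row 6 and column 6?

4

Row 2, column 4: row 2 has {2, 4, 5} and column 4 has {1, 3, 4, 5}, leaving only 6.
Row 2, column 2: row 2 has {2, 4, 5, 6} and column 2 has {2, 3}, leaving only 1.
Row 2, column 6: row 2 has {1, 2, 4, 5, 6} and column 6 has {2, 5, 6}, leaving only 3.
Row 1, column 6: row 1 has {2, 4} and column 6 has {2, 3, 5, 6}, leaving only 1.
Row 6 already has {2, 5, 6} and column 6 already has {1, 2, 3, 5, 6}, so row 6, column 6 must be 4.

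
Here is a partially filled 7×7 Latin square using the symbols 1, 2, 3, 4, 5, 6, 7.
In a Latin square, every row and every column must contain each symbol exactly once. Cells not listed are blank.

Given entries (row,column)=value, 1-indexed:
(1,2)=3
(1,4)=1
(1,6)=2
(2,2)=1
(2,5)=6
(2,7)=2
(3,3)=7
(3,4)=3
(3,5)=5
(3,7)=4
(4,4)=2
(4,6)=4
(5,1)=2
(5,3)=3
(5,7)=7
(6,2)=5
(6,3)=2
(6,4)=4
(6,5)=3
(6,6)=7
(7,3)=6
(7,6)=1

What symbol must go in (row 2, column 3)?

Row 3, column 6: row 3 has {3, 4, 5, 7} and column 6 has {1, 2, 4, 7}, leaving only 6.
Row 3, column 1: row 3 has {3, 4, 5, 6, 7} and column 1 has {2}, leaving only 1.
Row 3, column 2: row 3 has {1, 3, 4, 5, 6, 7} and column 2 has {1, 3, 5}, leaving only 2.
Row 5, column 6: row 5 has {2, 3, 7} and column 6 has {1, 2, 4, 6, 7}, leaving only 5.
Row 2, column 6: row 2 has {1, 2, 6} and column 6 has {1, 2, 4, 5, 6, 7}, leaving only 3.
Row 5, column 4: row 5 has {2, 3, 5, 7} and column 4 has {1, 2, 3, 4}, leaving only 6.
Row 5, column 2: row 5 has {2, 3, 5, 6, 7} and column 2 has {1, 2, 3, 5}, leaving only 4.
Row 5, column 5: row 5 has {2, 3, 4, 5, 6, 7} and column 5 has {3, 5, 6}, leaving only 1.
Row 4, column 5: row 4 has {2, 4} and column 5 has {1, 3, 5, 6}, leaving only 7.
Row 1, column 5: row 1 has {1, 2, 3} and column 5 has {1, 3, 5, 6, 7}, leaving only 4.
Row 1, column 3: row 1 has {1, 2, 3, 4} and column 3 has {2, 3, 6, 7}, leaving only 5.
Row 2 already has {1, 2, 3, 6} and column 3 already has {2, 3, 5, 6, 7}, so row 2, column 3 must be 4.

4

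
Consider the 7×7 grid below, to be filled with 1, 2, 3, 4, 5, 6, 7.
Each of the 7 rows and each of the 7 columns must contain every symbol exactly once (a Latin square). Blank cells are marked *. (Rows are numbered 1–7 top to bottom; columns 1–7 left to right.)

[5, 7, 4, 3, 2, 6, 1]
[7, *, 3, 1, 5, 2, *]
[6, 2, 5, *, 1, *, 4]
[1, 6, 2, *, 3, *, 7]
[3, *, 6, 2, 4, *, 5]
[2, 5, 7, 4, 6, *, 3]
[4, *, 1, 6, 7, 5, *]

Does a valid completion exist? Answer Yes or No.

Yes

No row or column among the givens repeats a symbol, and propagating forced cells runs into no contradiction.
One valid completion exists (for instance, 5 7 4 3 2 6 1 / 7 4 3 1 5 2 6 / 6 2 5 7 1 3 4 / 1 6 2 5 3 4 7 / 3 1 6 2 4 7 5 / 2 5 7 4 6 1 3 / 4 3 1 6 7 5 2).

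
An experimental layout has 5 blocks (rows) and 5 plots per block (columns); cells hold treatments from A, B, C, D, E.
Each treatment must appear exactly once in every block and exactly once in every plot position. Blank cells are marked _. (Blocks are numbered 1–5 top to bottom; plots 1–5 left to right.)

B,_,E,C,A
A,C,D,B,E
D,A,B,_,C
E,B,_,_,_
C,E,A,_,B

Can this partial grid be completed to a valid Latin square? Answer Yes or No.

Yes

No block or plot among the givens repeats a symbol, and propagating forced cells runs into no contradiction.
One valid completion exists (for instance, B D E C A / A C D B E / D A B E C / E B C A D / C E A D B).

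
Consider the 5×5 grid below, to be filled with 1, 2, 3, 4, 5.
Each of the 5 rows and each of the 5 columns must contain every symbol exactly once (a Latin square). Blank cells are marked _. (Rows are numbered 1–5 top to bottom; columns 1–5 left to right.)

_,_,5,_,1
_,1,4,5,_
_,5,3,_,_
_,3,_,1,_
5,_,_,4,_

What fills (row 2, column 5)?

Row 3, column 4: row 3 has {3, 5} and column 4 has {1, 4, 5}, leaving only 2.
Row 1, column 4: row 1 has {1, 5} and column 4 has {1, 2, 4, 5}, leaving only 3.
Row 3, column 5: row 3 has {2, 3, 5} and column 5 has {1}, leaving only 4.
Row 3, column 1: row 3 has {2, 3, 4, 5} and column 1 has {5}, leaving only 1.
Row 4, column 3: row 4 has {1, 3} and column 3 has {3, 4, 5}, leaving only 2.
Row 4, column 1: row 4 has {1, 2, 3} and column 1 has {1, 5}, leaving only 4.
Row 1, column 1: row 1 has {1, 3, 5} and column 1 has {1, 4, 5}, leaving only 2.
Row 1, column 2: row 1 has {1, 2, 3, 5} and column 2 has {1, 3, 5}, leaving only 4.
Row 2, column 1: row 2 has {1, 4, 5} and column 1 has {1, 2, 4, 5}, leaving only 3.
Row 2 already has {1, 3, 4, 5} and column 5 already has {1, 4}, so row 2, column 5 must be 2.

2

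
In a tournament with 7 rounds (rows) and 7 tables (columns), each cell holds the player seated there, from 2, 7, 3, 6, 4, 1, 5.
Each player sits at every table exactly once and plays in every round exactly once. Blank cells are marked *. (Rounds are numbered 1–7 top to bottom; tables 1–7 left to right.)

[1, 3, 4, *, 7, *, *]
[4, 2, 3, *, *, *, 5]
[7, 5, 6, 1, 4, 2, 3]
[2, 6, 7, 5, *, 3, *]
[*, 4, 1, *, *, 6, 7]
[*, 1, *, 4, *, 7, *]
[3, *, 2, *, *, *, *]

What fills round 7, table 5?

Round 1, table 6: round 1 has {7, 3, 4, 1} and table 6 has {2, 7, 3, 6}, leaving only 5.
Round 2, table 6: round 2 has {2, 3, 4, 5} and table 6 has {2, 7, 3, 6, 5}, leaving only 1.
Round 2, table 5: round 2 has {2, 3, 4, 1, 5} and table 5 has {7, 4}, leaving only 6.
Round 2, table 4: round 2 has {2, 3, 6, 4, 1, 5} and table 4 has {4, 1, 5}, leaving only 7.
Round 4, table 5: round 4 has {2, 7, 3, 6, 5} and table 5 has {7, 6, 4}, leaving only 1.
Round 7 already has {2, 3} and table 5 already has {7, 6, 4, 1}, so round 7, table 5 must be 5.

5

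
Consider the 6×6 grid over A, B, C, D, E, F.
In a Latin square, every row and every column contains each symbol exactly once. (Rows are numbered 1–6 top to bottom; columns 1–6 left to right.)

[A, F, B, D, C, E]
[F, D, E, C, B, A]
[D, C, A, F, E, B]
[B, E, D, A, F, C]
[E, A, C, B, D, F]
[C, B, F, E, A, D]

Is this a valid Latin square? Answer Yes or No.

Yes

Each row is a permutation of the 6 symbols, and so is each column.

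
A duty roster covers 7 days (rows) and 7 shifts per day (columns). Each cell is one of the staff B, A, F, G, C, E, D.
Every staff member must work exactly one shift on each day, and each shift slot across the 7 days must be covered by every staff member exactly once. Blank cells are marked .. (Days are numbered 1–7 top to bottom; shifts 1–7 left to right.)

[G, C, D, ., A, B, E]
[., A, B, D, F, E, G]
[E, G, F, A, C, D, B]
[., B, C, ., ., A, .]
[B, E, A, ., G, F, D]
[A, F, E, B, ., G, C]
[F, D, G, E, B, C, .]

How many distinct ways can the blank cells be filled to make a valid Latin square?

1

Day 1, shift 4: eliminating its day and shift leaves {F}.
Day 2, shift 1: eliminating its day and shift leaves {C}.
Day 4, shift 1: eliminating its day and shift leaves {D}.
Day 4, shift 4: eliminating its day and shift leaves {F, G}.
Day 4, shift 5: eliminating its day and shift leaves {E, D}.
Day 4, shift 7: eliminating its day and shift leaves {F}.
Day 5, shift 4: eliminating its day and shift leaves {C}.
Day 6, shift 5: eliminating its day and shift leaves {D}.
Day 7, shift 7: eliminating its day and shift leaves {A}.
Only one assignment across all blanks avoids any day or shift repeat, giving 1 completion.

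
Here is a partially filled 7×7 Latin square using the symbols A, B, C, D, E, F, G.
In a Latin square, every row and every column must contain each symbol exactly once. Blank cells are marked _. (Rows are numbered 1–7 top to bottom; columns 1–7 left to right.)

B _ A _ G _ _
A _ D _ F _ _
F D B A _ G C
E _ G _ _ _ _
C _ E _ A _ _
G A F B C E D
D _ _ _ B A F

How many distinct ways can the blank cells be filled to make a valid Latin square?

Row 1, column 2: eliminating its row and column leaves {C, E, F}.
Row 1, column 4: eliminating its row and column leaves {C, D, E, F}.
Row 1, column 6: eliminating its row and column leaves {C, D, F}.
Row 1, column 7: eliminating its row and column leaves {E}.
Row 2, column 2: eliminating its row and column leaves {B, C, E, G}.
Row 2, column 4: eliminating its row and column leaves {C, E, G}.
Row 2, column 6: eliminating its row and column leaves {B, C}.
Row 2, column 7: eliminating its row and column leaves {B, E, G}.
Row 3, column 5: eliminating its row and column leaves {E}.
Row 4, column 2: eliminating its row and column leaves {B, C, F}.
Row 4, column 4: eliminating its row and column leaves {C, D, F}.
Row 4, column 5: eliminating its row and column leaves {D}.
Row 4, column 6: eliminating its row and column leaves {B, C, D, F}.
Row 4, column 7: eliminating its row and column leaves {A, B}.
Row 5, column 2: eliminating its row and column leaves {B, F, G}.
Row 5, column 4: eliminating its row and column leaves {D, F, G}.
Row 5, column 6: eliminating its row and column leaves {B, D, F}.
Row 5, column 7: eliminating its row and column leaves {B, G}.
Row 7, column 2: eliminating its row and column leaves {C, E, G}.
Row 7, column 3: eliminating its row and column leaves {C}.
Row 7, column 4: eliminating its row and column leaves {C, E, G}.
Enumerating the assignments across these blanks that avoid any row or column repeat gives 14 completions.

14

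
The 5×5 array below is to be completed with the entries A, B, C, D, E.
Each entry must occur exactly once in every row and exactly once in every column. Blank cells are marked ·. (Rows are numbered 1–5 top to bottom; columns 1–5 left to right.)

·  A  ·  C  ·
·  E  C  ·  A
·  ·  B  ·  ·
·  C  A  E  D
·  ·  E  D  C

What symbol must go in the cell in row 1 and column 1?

Row 1, column 3: row 1 has {A, C} and column 3 has {A, B, C, E}, leaving only D.
Row 2, column 4: row 2 has {A, C, E} and column 4 has {C, D, E}, leaving only B.
Row 2, column 1: row 2 has {A, B, C, E} and column 1 has {}, leaving only D.
Row 3, column 2: row 3 has {B} and column 2 has {A, C, E}, leaving only D.
Row 3, column 4: row 3 has {B, D} and column 4 has {B, C, D, E}, leaving only A.
Row 3, column 5: row 3 has {A, B, D} and column 5 has {A, C, D}, leaving only E.
Row 1, column 5: row 1 has {A, C, D} and column 5 has {A, C, D, E}, leaving only B.
Row 1 already has {A, B, C, D} and column 1 already has {D}, so row 1, column 1 must be E.

E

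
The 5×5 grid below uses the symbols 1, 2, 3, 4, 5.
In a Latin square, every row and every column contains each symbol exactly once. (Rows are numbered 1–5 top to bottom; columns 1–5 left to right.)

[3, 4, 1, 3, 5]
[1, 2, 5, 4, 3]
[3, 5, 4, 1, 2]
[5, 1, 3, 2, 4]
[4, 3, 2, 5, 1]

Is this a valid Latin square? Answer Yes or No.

No

Row 1 contains 3 twice (at columns 1 and 4), so it is not a permutation.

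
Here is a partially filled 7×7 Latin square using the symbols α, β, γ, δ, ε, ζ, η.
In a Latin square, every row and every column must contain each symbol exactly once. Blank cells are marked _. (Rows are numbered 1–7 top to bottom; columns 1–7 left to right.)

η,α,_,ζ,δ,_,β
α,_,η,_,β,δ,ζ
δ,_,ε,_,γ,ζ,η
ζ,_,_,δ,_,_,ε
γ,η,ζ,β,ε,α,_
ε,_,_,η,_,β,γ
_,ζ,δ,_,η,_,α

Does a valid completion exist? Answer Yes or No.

Yes

No row or column among the givens repeats a symbol, and propagating forced cells runs into no contradiction.
One valid completion exists (for instance, η α γ ζ δ ε β / α ε η γ β δ ζ / δ β ε α γ ζ η / ζ γ β δ α η ε / γ η ζ β ε α δ / ε δ α η ζ β γ / β ζ δ ε η γ α).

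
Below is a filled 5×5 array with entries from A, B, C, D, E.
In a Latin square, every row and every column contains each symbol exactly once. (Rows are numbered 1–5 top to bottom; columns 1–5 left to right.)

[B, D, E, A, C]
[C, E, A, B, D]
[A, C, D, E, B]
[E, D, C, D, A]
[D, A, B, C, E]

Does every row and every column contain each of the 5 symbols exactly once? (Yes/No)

Column 2 contains D twice (at rows 1 and 4), so it is not a permutation.

No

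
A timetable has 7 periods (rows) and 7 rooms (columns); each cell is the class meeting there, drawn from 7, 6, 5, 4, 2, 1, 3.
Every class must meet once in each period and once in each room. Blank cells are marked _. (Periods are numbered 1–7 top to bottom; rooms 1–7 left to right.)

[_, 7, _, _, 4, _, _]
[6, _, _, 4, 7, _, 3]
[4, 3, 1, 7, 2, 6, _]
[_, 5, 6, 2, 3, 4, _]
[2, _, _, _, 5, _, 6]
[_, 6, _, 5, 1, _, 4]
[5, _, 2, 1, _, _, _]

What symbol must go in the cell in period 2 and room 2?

2

Period 2, room 3: period 2 has {7, 6, 4, 3} and room 3 has {6, 2, 1}, leaving only 5.
Period 1, room 3: period 1 has {7, 4} and room 3 has {6, 5, 2, 1}, leaving only 3.
Period 1, room 1: period 1 has {7, 4, 3} and room 1 has {6, 5, 4, 2}, leaving only 1.
Period 1, room 4: period 1 has {7, 4, 1, 3} and room 4 has {7, 5, 4, 2, 1}, leaving only 6.
Period 3, room 7: period 3 has {7, 6, 4, 2, 1, 3} and room 7 has {6, 4, 3}, leaving only 5.
Period 1, room 7: period 1 has {7, 6, 4, 1, 3} and room 7 has {6, 5, 4, 3}, leaving only 2.
Period 1, room 6: period 1 has {7, 6, 4, 2, 1, 3} and room 6 has {6, 4}, leaving only 5.
Period 4, room 1: period 4 has {6, 5, 4, 2, 3} and room 1 has {6, 5, 4, 2, 1}, leaving only 7.
Period 4, room 7: period 4 has {7, 6, 5, 4, 2, 3} and room 7 has {6, 5, 4, 2, 3}, leaving only 1.
Period 5, room 4: period 5 has {6, 5, 2} and room 4 has {7, 6, 5, 4, 2, 1}, leaving only 3.
Period 6, room 1: period 6 has {6, 5, 4, 1} and room 1 has {7, 6, 5, 4, 2, 1}, leaving only 3.
Period 6, room 3: period 6 has {6, 5, 4, 1, 3} and room 3 has {6, 5, 2, 1, 3}, leaving only 7.
Period 5, room 3: period 5 has {6, 5, 2, 3} and room 3 has {7, 6, 5, 2, 1, 3}, leaving only 4.
Period 5, room 2: period 5 has {6, 5, 4, 2, 3} and room 2 has {7, 6, 5, 3}, leaving only 1.
Period 2 already has {7, 6, 5, 4, 3} and room 2 already has {7, 6, 5, 1, 3}, so period 2, room 2 must be 2.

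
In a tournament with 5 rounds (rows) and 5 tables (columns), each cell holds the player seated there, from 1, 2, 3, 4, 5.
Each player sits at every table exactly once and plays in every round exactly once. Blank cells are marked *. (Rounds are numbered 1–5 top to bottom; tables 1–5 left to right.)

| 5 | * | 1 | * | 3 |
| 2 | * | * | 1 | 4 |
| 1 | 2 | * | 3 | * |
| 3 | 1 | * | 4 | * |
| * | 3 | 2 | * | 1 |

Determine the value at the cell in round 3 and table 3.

Round 1, table 2: round 1 has {1, 3, 5} and table 2 has {1, 2, 3}, leaving only 4.
Round 1, table 4: round 1 has {1, 3, 4, 5} and table 4 has {1, 3, 4}, leaving only 2.
Round 2, table 2: round 2 has {1, 2, 4} and table 2 has {1, 2, 3, 4}, leaving only 5.
Round 2, table 3: round 2 has {1, 2, 4, 5} and table 3 has {1, 2}, leaving only 3.
Round 3, table 5: round 3 has {1, 2, 3} and table 5 has {1, 3, 4}, leaving only 5.
Round 3 already has {1, 2, 3, 5} and table 3 already has {1, 2, 3}, so round 3, table 3 must be 4.

4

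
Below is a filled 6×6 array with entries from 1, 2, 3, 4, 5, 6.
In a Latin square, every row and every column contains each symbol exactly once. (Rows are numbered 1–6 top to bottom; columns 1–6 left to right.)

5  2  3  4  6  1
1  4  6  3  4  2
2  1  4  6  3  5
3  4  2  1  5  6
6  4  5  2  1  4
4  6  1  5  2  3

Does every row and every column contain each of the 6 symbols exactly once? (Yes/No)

Row 2 contains 4 twice (at columns 2 and 5); row 5 is also not a permutation.

No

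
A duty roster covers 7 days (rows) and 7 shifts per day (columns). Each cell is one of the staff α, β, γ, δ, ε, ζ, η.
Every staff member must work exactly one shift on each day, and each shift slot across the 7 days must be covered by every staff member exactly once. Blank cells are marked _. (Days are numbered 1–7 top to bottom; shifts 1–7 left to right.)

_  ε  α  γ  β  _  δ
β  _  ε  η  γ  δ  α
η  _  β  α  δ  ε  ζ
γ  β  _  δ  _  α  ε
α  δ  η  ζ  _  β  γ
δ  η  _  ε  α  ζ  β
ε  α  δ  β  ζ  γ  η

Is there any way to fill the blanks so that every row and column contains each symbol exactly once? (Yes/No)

No day or shift among the givens repeats a symbol, and propagating forced cells runs into no contradiction.
One valid completion exists (for instance, ζ ε α γ β η δ / β ζ ε η γ δ α / η γ β α δ ε ζ / γ β ζ δ η α ε / α δ η ζ ε β γ / δ η γ ε α ζ β / ε α δ β ζ γ η).

Yes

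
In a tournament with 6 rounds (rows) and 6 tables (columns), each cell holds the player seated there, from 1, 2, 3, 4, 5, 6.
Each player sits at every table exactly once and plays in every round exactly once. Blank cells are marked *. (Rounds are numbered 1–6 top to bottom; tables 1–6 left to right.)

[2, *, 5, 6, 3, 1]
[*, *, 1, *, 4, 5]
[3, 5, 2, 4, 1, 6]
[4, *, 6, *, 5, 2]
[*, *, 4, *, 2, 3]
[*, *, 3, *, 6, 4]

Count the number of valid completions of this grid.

3

Round 1, table 2: eliminating its round and table leaves {4}.
Round 2, table 1: eliminating its round and table leaves {6}.
Round 2, table 2: eliminating its round and table leaves {2, 3, 6}.
Round 2, table 4: eliminating its round and table leaves {2, 3}.
Round 4, table 2: eliminating its round and table leaves {1, 3}.
Round 4, table 4: eliminating its round and table leaves {1, 3}.
Round 5, table 1: eliminating its round and table leaves {1, 5, 6}.
Round 5, table 2: eliminating its round and table leaves {1, 6}.
Round 5, table 4: eliminating its round and table leaves {1, 5}.
Round 6, table 1: eliminating its round and table leaves {1, 5}.
Round 6, table 2: eliminating its round and table leaves {1, 2}.
Round 6, table 4: eliminating its round and table leaves {1, 2, 5}.
Enumerating the assignments across these blanks that avoid any round or table repeat gives 3 completions.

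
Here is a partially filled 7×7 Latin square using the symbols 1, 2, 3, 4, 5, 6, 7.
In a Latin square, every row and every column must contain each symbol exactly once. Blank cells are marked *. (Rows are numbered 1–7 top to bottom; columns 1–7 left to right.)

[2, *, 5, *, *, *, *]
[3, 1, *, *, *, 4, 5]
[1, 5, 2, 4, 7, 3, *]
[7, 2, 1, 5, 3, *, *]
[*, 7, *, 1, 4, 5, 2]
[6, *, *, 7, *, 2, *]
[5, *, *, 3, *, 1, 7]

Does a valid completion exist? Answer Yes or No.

Row 5, column 1: row 5 together with column 1 already contain {1, 2, 3, 4, 5, 6, 7} — every symbol — so nothing can go there. The grid has no valid completion.

No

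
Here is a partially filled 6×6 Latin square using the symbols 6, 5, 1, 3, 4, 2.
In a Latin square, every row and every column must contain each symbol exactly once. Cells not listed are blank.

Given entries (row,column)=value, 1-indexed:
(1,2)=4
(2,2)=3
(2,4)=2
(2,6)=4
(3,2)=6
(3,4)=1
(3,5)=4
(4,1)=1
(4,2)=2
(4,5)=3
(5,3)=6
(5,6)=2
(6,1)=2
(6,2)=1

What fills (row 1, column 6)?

Row 5, column 2: row 5 has {6, 2} and column 2 has {6, 1, 3, 4, 2}, leaving only 5.
Row 5, column 5: row 5 has {6, 5, 2} and column 5 has {3, 4}, leaving only 1.
Row 1, column 6 is narrowed to {6, 5, 1, 3}.
If it were 6, then row 6, column 6 would be left with no valid symbol.
If it were 5, then row 2, column 5 would be left with no valid symbol.
If it were 3, then row 6, column 6 would be left with no valid symbol.
So row 1, column 6 must be 1.

1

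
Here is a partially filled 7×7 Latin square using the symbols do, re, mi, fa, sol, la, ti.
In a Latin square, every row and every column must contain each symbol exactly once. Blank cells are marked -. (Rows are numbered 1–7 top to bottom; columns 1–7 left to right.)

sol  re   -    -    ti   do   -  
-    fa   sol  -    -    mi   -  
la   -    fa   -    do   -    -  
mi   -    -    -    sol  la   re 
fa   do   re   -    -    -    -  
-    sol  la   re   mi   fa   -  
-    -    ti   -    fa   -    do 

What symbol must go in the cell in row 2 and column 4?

Row 1, column 3: row 1 has {do, re, sol, ti} and column 3 has {re, fa, sol, la, ti}, leaving only mi.
Row 4, column 2: row 4 has {re, mi, sol, la} and column 2 has {do, re, fa, sol}, leaving only ti.
Row 3, column 2: row 3 has {do, fa, la} and column 2 has {do, re, fa, sol, ti}, leaving only mi.
Row 4, column 3: row 4 has {re, mi, sol, la, ti} and column 3 has {re, mi, fa, sol, la, ti}, leaving only do.
Row 4, column 4: row 4 has {do, re, mi, sol, la, ti} and column 4 has {re}, leaving only fa.
Row 1, column 4: row 1 has {do, re, mi, sol, ti} and column 4 has {re, fa}, leaving only la.
Row 1, column 7: row 1 has {do, re, mi, sol, la, ti} and column 7 has {do, re}, leaving only fa.
Row 5, column 5: row 5 has {do, re, fa} and column 5 has {do, mi, fa, sol, ti}, leaving only la.
Row 2, column 5: row 2 has {mi, fa, sol} and column 5 has {do, mi, fa, sol, la, ti}, leaving only re.
Row 6, column 7: row 6 has {re, mi, fa, sol, la} and column 7 has {do, re, fa}, leaving only ti.
Row 2, column 7: row 2 has {re, mi, fa, sol} and column 7 has {do, re, fa, ti}, leaving only la.
Row 3, column 7: row 3 has {do, mi, fa, la} and column 7 has {do, re, fa, la, ti}, leaving only sol.
Row 3, column 4: row 3 has {do, mi, fa, sol, la} and column 4 has {re, fa, la}, leaving only ti.
Row 2 already has {re, mi, fa, sol, la} and column 4 already has {re, fa, la, ti}, so row 2, column 4 must be do.

do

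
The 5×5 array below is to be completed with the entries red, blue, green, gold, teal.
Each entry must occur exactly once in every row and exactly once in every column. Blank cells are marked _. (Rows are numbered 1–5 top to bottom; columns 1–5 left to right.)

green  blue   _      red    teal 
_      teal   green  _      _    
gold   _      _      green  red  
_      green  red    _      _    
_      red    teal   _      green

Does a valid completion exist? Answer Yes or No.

No

Row 3, column 2: row 3 together with column 2 already contain {red, blue, green, gold, teal} — every symbol — so nothing can go there. The grid has no valid completion.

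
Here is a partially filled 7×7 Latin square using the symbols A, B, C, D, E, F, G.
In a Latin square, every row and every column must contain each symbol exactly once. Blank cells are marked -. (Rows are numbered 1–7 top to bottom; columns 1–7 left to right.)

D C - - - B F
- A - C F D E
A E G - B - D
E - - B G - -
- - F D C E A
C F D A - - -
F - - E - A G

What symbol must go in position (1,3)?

Row 1, column 4: row 1 has {B, C, D, F} and column 4 has {A, B, C, D, E}, leaving only G.
Row 2, column 3: row 2 has {A, C, D, E, F} and column 3 has {D, F, G}, leaving only B.
Row 2, column 1: row 2 has {A, B, C, D, E, F} and column 1 has {A, C, D, E, F}, leaving only G.
Row 3, column 4: row 3 has {A, B, D, E, G} and column 4 has {A, B, C, D, E, G}, leaving only F.
Row 3, column 6: row 3 has {A, B, D, E, F, G} and column 6 has {A, B, D, E}, leaving only C.
Row 4, column 2: row 4 has {B, E, G} and column 2 has {A, C, E, F}, leaving only D.
Row 4, column 6: row 4 has {B, D, E, G} and column 6 has {A, B, C, D, E}, leaving only F.
Row 4, column 7: row 4 has {B, D, E, F, G} and column 7 has {A, D, E, F, G}, leaving only C.
Row 4, column 3: row 4 has {B, C, D, E, F, G} and column 3 has {B, D, F, G}, leaving only A.
Row 1 already has {B, C, D, F, G} and column 3 already has {A, B, D, F, G}, so row 1, column 3 must be E.

E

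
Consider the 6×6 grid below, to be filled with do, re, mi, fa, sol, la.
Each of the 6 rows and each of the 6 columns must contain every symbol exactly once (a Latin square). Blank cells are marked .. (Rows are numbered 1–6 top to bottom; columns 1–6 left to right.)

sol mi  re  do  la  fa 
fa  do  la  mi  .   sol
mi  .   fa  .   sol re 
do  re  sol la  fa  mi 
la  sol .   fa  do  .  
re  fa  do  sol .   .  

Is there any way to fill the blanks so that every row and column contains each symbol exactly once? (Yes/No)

Row 3, column 4: row 3 together with column 4 already contain {do, re, mi, fa, sol, la} — every symbol — so nothing can go there. The grid has no valid completion.

No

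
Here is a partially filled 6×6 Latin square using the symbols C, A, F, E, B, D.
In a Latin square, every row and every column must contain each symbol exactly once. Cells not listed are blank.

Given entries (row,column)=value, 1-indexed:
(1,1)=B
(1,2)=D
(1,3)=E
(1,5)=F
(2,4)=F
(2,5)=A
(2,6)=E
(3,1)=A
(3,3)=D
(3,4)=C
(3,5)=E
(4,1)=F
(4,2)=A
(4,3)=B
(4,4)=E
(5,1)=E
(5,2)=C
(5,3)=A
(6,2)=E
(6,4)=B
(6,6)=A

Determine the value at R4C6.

Row 1, column 4: row 1 has {F, E, B, D} and column 4 has {C, F, E, B}, leaving only A.
Row 1, column 6: row 1 has {A, F, E, B, D} and column 6 has {A, E}, leaving only C.
Row 4 already has {A, F, E, B} and column 6 already has {C, A, E}, so row 4, column 6 must be D.

D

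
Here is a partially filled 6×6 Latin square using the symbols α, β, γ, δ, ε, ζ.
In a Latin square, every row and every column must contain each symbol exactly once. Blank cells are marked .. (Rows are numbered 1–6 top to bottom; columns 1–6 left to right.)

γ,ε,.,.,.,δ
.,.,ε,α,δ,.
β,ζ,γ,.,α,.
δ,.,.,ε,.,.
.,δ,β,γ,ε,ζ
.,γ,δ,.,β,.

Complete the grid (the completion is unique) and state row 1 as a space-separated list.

γ ε α β ζ δ

Row 1, column 5: row 1 has {γ, δ, ε} and column 5 has {α, β, δ, ε}, leaving only ζ.
Row 1, column 3: row 1 has {γ, δ, ε, ζ} and column 3 has {β, γ, δ, ε}, leaving only α.
Row 1, column 4: row 1 has {α, γ, δ, ε, ζ} and column 4 has {α, γ, ε}, leaving only β.
So row 1 reads: γ ε α β ζ δ.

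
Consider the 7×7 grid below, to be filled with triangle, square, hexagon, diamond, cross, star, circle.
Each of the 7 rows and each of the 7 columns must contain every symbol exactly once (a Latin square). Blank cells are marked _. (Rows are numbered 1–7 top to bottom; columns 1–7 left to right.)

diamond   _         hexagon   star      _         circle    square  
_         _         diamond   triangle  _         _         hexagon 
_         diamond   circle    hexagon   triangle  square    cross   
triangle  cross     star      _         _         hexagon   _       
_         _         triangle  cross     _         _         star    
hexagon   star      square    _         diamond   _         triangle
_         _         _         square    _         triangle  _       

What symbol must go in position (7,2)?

hexagon

Row 1, column 2: row 1 has {square, hexagon, diamond, star, circle} and column 2 has {diamond, cross, star}, leaving only triangle.
Row 1, column 5: row 1 has {triangle, square, hexagon, diamond, star, circle} and column 5 has {triangle, diamond}, leaving only cross.
Row 3, column 1: row 3 has {triangle, square, hexagon, diamond, cross, circle} and column 1 has {triangle, hexagon, diamond}, leaving only star.
Row 5, column 6: row 5 has {triangle, cross, star} and column 6 has {triangle, square, hexagon, circle}, leaving only diamond.
Row 6, column 4: row 6 has {triangle, square, hexagon, diamond, star} and column 4 has {triangle, square, hexagon, cross, star}, leaving only circle.
Row 4, column 4: row 4 has {triangle, hexagon, cross, star} and column 4 has {triangle, square, hexagon, cross, star, circle}, leaving only diamond.
Row 4, column 7: row 4 has {triangle, hexagon, diamond, cross, star} and column 7 has {triangle, square, hexagon, cross, star}, leaving only circle.
Row 4, column 5: row 4 has {triangle, hexagon, diamond, cross, star, circle} and column 5 has {triangle, diamond, cross}, leaving only square.
Row 6, column 6: row 6 has {triangle, square, hexagon, diamond, star, circle} and column 6 has {triangle, square, hexagon, diamond, circle}, leaving only cross.
Row 2, column 6: row 2 has {triangle, hexagon, diamond} and column 6 has {triangle, square, hexagon, diamond, cross, circle}, leaving only star.
Row 2, column 5: row 2 has {triangle, hexagon, diamond, star} and column 5 has {triangle, square, diamond, cross}, leaving only circle.
Row 2, column 2: row 2 has {triangle, hexagon, diamond, star, circle} and column 2 has {triangle, diamond, cross, star}, leaving only square.
Row 2, column 1: row 2 has {triangle, square, hexagon, diamond, star, circle} and column 1 has {triangle, hexagon, diamond, star}, leaving only cross.
Row 5, column 5: row 5 has {triangle, diamond, cross, star} and column 5 has {triangle, square, diamond, cross, circle}, leaving only hexagon.
Row 5, column 2: row 5 has {triangle, hexagon, diamond, cross, star} and column 2 has {triangle, square, diamond, cross, star}, leaving only circle.
Row 7 already has {triangle, square} and column 2 already has {triangle, square, diamond, cross, star, circle}, so row 7, column 2 must be hexagon.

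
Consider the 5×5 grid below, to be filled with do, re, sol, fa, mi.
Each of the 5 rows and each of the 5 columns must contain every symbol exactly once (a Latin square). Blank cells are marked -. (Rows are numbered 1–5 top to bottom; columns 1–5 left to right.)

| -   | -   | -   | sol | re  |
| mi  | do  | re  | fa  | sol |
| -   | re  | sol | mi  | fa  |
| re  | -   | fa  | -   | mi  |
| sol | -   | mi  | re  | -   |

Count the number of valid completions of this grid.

1

Row 1, column 1: eliminating its row and column leaves {do, fa}.
Row 1, column 2: eliminating its row and column leaves {fa, mi}.
Row 1, column 3: eliminating its row and column leaves {do}.
Row 3, column 1: eliminating its row and column leaves {do}.
Row 4, column 2: eliminating its row and column leaves {sol}.
Row 4, column 4: eliminating its row and column leaves {do}.
Row 5, column 2: eliminating its row and column leaves {fa}.
Row 5, column 5: eliminating its row and column leaves {do}.
Only one assignment across all blanks avoids any row or column repeat, giving 1 completion.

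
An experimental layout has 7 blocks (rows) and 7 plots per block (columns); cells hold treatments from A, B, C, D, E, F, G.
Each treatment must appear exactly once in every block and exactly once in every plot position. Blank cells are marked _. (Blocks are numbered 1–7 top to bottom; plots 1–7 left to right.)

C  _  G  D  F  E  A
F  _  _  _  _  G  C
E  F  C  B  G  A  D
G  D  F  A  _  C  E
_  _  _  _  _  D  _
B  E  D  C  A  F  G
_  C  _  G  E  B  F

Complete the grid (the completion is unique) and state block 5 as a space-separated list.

Block 5, plot 1: block 5 has {D} and plot 1 has {B, C, E, F, G}, leaving only A.
Block 5, plot 7: block 5 has {A, D} and plot 7 has {A, C, D, E, F, G}, leaving only B.
Block 5, plot 2: block 5 has {A, B, D} and plot 2 has {C, D, E, F}, leaving only G.
Block 5, plot 3: block 5 has {A, B, D, G} and plot 3 has {C, D, F, G}, leaving only E.
Block 5, plot 4: block 5 has {A, B, D, E, G} and plot 4 has {A, B, C, D, G}, leaving only F.
Block 5, plot 5: block 5 has {A, B, D, E, F, G} and plot 5 has {A, E, F, G}, leaving only C.
So block 5 reads: A G E F C D B.

A G E F C D B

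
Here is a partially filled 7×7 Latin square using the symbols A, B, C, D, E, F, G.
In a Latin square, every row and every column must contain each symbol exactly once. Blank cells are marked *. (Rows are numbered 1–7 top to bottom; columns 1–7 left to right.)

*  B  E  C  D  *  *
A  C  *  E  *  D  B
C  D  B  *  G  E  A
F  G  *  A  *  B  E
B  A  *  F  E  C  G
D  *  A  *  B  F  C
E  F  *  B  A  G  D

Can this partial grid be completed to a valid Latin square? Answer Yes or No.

No

Row 3, column 4: row 3 together with column 4 already contain {A, B, C, D, E, F, G} — every symbol — so nothing can go there. The grid has no valid completion.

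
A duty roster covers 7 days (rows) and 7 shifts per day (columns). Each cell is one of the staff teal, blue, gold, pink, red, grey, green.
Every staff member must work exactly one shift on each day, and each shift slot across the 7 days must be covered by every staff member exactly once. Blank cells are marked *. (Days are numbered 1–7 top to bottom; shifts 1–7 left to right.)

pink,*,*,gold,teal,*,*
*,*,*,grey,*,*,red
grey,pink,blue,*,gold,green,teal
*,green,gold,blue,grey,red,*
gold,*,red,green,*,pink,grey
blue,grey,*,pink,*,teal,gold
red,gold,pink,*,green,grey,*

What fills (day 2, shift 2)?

blue

Day 1, shift 6: day 1 has {teal, gold, pink} and shift 6 has {teal, pink, red, grey, green}, leaving only blue.
Day 1, shift 2: day 1 has {teal, blue, gold, pink} and shift 2 has {gold, pink, grey, green}, leaving only red.
Day 1, shift 7: day 1 has {teal, blue, gold, pink, red} and shift 7 has {teal, gold, red, grey}, leaving only green.
Day 1, shift 3: day 1 has {teal, blue, gold, pink, red, green} and shift 3 has {blue, gold, pink, red}, leaving only grey.
Day 2, shift 6: day 2 has {red, grey} and shift 6 has {teal, blue, pink, red, grey, green}, leaving only gold.
Day 3, shift 4: day 3 has {teal, blue, gold, pink, grey, green} and shift 4 has {blue, gold, pink, grey, green}, leaving only red.
Day 4, shift 1: day 4 has {blue, gold, red, grey, green} and shift 1 has {blue, gold, pink, red, grey}, leaving only teal.
Day 2, shift 1: day 2 has {gold, red, grey} and shift 1 has {teal, blue, gold, pink, red, grey}, leaving only green.
Day 2, shift 3: day 2 has {gold, red, grey, green} and shift 3 has {blue, gold, pink, red, grey}, leaving only teal.
Day 2 already has {teal, gold, red, grey, green} and shift 2 already has {gold, pink, red, grey, green}, so day 2, shift 2 must be blue.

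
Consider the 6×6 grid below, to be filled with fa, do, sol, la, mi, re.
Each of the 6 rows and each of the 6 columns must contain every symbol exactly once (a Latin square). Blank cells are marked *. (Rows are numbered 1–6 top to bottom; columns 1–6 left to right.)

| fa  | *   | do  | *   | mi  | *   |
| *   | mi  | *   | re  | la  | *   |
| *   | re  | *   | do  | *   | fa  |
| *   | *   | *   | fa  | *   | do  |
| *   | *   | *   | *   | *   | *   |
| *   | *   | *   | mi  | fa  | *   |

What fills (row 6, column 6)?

la

Row 2, column 6: row 2 has {la, mi, re} and column 6 has {fa, do}, leaving only sol.
Row 2, column 1: row 2 has {sol, la, mi, re} and column 1 has {fa}, leaving only do.
Row 2, column 3: row 2 has {do, sol, la, mi, re} and column 3 has {do}, leaving only fa.
Row 3, column 5: row 3 has {fa, do, re} and column 5 has {fa, la, mi}, leaving only sol.
Row 4, column 5: row 4 has {fa, do} and column 5 has {fa, sol, la, mi}, leaving only re.
Row 5, column 5: row 5 has {} and column 5 has {fa, sol, la, mi, re}, leaving only do.
Row 6, column 6 is narrowed to {la, re}.
If it were re, then row 1, column 4 would be left with no valid symbol.
So row 6, column 6 must be la.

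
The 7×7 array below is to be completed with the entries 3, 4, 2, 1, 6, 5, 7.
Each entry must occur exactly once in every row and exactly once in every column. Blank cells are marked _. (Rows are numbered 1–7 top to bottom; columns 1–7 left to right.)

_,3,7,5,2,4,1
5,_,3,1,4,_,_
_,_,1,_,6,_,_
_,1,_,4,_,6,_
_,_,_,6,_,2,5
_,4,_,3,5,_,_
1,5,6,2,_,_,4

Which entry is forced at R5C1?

3

Row 1, column 1: row 1 has {3, 4, 2, 1, 5, 7} and column 1 has {1, 5}, leaving only 6.
Row 2, column 6: row 2 has {3, 4, 1, 5} and column 6 has {4, 2, 6}, leaving only 7.
Row 3, column 4: row 3 has {1, 6} and column 4 has {3, 4, 2, 1, 6, 5}, leaving only 7.
Row 3, column 2: row 3 has {1, 6, 7} and column 2 has {3, 4, 1, 5}, leaving only 2.
Row 2, column 2: row 2 has {3, 4, 1, 5, 7} and column 2 has {3, 4, 2, 1, 5}, leaving only 6.
Row 2, column 7: row 2 has {3, 4, 1, 6, 5, 7} and column 7 has {4, 1, 5}, leaving only 2.
Row 3, column 7: row 3 has {2, 1, 6, 7} and column 7 has {4, 2, 1, 5}, leaving only 3.
Row 3, column 1: row 3 has {3, 2, 1, 6, 7} and column 1 has {1, 6, 5}, leaving only 4.
Row 3, column 6: row 3 has {3, 4, 2, 1, 6, 7} and column 6 has {4, 2, 6, 7}, leaving only 5.
Row 4, column 7: row 4 has {4, 1, 6} and column 7 has {3, 4, 2, 1, 5}, leaving only 7.
Row 4, column 5: row 4 has {4, 1, 6, 7} and column 5 has {4, 2, 6, 5}, leaving only 3.
Row 4, column 1: row 4 has {3, 4, 1, 6, 7} and column 1 has {4, 1, 6, 5}, leaving only 2.
Row 4, column 3: row 4 has {3, 4, 2, 1, 6, 7} and column 3 has {3, 1, 6, 7}, leaving only 5.
Row 5, column 2: row 5 has {2, 6, 5} and column 2 has {3, 4, 2, 1, 6, 5}, leaving only 7.
Row 5 already has {2, 6, 5, 7} and column 1 already has {4, 2, 1, 6, 5}, so row 5, column 1 must be 3.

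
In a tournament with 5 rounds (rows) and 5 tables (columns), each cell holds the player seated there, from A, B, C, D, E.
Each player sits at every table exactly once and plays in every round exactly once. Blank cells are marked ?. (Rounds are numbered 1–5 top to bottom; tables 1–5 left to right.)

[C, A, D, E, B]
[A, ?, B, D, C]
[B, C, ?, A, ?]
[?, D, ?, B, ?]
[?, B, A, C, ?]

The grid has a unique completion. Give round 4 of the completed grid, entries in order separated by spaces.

Round 4, table 1: round 4 has {B, D} and table 1 has {A, B, C}, leaving only E.
Round 4, table 3: round 4 has {B, D, E} and table 3 has {A, B, D}, leaving only C.
Round 4, table 5: round 4 has {B, C, D, E} and table 5 has {B, C}, leaving only A.
So round 4 reads: E D C B A.

E D C B A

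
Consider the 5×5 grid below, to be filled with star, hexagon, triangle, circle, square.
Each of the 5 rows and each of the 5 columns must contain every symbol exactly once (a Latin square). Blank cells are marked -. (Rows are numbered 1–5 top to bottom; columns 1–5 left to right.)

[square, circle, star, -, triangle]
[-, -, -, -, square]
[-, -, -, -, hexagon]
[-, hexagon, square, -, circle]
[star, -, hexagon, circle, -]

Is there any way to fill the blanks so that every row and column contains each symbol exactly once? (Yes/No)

Row 5, column 5: row 5 together with column 5 already contain {star, hexagon, triangle, circle, square} — every symbol — so nothing can go there. The grid has no valid completion.

No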